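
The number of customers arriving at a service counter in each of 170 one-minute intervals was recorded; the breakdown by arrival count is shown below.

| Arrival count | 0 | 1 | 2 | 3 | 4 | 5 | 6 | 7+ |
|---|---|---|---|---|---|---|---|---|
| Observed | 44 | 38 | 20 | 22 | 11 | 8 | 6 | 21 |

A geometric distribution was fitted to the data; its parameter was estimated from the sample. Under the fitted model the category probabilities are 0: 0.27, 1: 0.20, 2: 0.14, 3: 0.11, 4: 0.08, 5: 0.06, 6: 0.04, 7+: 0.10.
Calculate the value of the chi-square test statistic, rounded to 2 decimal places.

3.75

Expected counts E_i = n·p_i: 170×0.27 = 45.9, 170×0.20 = 34, 170×0.14 = 23.8, 170×0.11 = 18.7, 170×0.08 = 13.6, 170×0.06 = 10.2, 170×0.04 = 6.8, 170×0.10 = 17.
0: (44 − 45.9)²/45.9 = 3.61/45.9 = 0.079
1: (38 − 34)²/34 = 16/34 = 0.471
2: (20 − 23.8)²/23.8 = 14.44/23.8 = 0.607
3: (22 − 18.7)²/18.7 = 10.89/18.7 = 0.582
4: (11 − 13.6)²/13.6 = 6.76/13.6 = 0.497
5: (8 − 10.2)²/10.2 = 4.84/10.2 = 0.475
6: (6 − 6.8)²/6.8 = 0.64/6.8 = 0.094
7+: (21 − 17)²/17 = 16/17 = 0.941
Sum = 3.75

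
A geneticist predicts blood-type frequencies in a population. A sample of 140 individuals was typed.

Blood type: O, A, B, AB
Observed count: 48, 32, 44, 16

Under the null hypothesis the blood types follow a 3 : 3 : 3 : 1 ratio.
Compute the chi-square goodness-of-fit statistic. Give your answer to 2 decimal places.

Ratio total = 10. Expected counts: 140×3/10 = 42, 140×3/10 = 42, 140×3/10 = 42, 140×1/10 = 14.
χ² = (48−42)²/42 + (32−42)²/42 + (44−42)²/42 + (16−14)²/14
   = 0.857 + 2.381 + 0.095 + 0.286
Sum = 3.62

3.62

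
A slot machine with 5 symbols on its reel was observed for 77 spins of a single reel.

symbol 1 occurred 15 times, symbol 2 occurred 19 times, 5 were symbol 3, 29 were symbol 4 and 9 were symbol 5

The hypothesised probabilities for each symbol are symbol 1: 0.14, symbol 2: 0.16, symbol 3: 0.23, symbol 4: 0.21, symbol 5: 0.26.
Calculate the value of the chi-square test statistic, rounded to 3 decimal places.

Expected counts E_i = n·p_i: 77×0.14 = 10.78, 77×0.16 = 12.32, 77×0.23 = 17.71, 77×0.21 = 16.17, 77×0.26 = 20.02.
χ² = (15−10.78)²/10.78 + (19−12.32)²/12.32 + (5−17.71)²/17.71 + (29−16.17)²/16.17 + (9−20.02)²/20.02
   = 1.6520 + 3.6219 + 9.1216 + 10.1799 + 6.0660
Sum = 30.641

30.641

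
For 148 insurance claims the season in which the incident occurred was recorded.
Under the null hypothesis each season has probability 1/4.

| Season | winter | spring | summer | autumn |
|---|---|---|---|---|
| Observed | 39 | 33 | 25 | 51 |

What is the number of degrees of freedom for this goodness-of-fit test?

3

There are k = 4 categories and no parameters were estimated from the data, so df = 4 − 1 = 3.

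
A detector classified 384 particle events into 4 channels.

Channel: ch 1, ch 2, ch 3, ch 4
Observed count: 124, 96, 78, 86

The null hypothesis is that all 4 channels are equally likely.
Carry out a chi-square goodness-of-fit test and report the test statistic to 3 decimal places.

12.583

Under H₀ each category has probability 1/4, so each expected count is 384/4 = 96.
cat         O        E   (O−E)²/E
ch 1      124       96     8.1667
ch 2       96       96     0.0000
ch 3       78       96     3.3750
ch 4       86       96     1.0417
Sum = 12.583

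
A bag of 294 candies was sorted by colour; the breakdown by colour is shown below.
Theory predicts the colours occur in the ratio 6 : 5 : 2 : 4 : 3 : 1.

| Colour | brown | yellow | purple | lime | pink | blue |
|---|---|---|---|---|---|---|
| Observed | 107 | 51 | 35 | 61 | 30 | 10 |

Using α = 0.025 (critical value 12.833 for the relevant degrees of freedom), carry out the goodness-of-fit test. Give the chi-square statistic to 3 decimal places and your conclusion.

18.223; reject

Ratio total = 21. Expected counts: 294×6/21 = 84, 294×5/21 = 70, 294×2/21 = 28, 294×4/21 = 56, 294×3/21 = 42, 294×1/21 = 14.
cat         O        E   (O−E)²/E
brown     107       84     6.2976
yellow     51       70     5.1571
purple     35       28     1.7500
lime       61       56     0.4464
pink       30       42     3.4286
blue       10       14     1.1429
Sum = 18.223
df = 5. Since 18.223 > 12.833, we reject H₀.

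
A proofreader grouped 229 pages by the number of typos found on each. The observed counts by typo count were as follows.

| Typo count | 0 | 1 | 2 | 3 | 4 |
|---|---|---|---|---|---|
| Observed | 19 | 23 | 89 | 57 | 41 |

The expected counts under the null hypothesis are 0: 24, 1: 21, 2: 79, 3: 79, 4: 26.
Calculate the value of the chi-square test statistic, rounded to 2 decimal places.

17.28

χ² = (19−24)²/24 + (23−21)²/21 + (89−79)²/79 + (57−79)²/79 + (41−26)²/26
   = 1.042 + 0.190 + 1.266 + 6.127 + 8.654
Sum = 17.28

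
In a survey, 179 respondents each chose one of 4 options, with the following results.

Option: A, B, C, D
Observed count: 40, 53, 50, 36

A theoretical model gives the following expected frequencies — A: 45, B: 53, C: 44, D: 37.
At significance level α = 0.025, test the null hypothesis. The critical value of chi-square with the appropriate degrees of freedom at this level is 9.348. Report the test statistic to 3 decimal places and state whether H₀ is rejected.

1.401; do not reject

cat         O        E   (O−E)²/E
A          40       45     0.5556
B          53       53     0.0000
C          50       44     0.8182
D          36       37     0.0270
Sum = 1.401
df = 3. Since 1.401 < 9.348, we do not reject H₀.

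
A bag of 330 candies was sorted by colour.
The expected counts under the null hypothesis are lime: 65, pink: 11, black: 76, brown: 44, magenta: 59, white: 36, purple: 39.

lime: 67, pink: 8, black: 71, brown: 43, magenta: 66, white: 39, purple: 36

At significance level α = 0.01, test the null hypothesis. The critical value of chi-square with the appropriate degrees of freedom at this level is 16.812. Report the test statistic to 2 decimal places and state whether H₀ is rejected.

cat          O        E   (O−E)²/E
lime        67       65      0.062
pink         8       11      0.818
black       71       76      0.329
brown       43       44      0.023
magenta     66       59      0.831
white       39       36      0.250
purple      36       39      0.231
Sum = 2.54
df = 6. Since 2.54 < 16.812, we do not reject H₀.

2.54; do not reject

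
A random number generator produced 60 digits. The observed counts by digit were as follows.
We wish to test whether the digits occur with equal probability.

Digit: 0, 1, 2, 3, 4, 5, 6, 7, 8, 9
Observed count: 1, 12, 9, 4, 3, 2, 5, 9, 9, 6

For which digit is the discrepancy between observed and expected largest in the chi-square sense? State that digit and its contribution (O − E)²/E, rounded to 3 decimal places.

1, 6.000

Expected count for each of the 10 categories: 60/10 = 6.
0: (1 − 6)²/6 = 25/6 = 4.1667
1: (12 − 6)²/6 = 36/6 = 6.0000
2: (9 − 6)²/6 = 9/6 = 1.5000
3: (4 − 6)²/6 = 4/6 = 0.6667
4: (3 − 6)²/6 = 9/6 = 1.5000
5: (2 − 6)²/6 = 16/6 = 2.6667
6: (5 − 6)²/6 = 1/6 = 0.1667
7: (9 − 6)²/6 = 9/6 = 1.5000
8: (9 − 6)²/6 = 9/6 = 1.5000
9: (6 − 6)²/6 = 0/6 = 0.0000
The largest term is for 1: 6.000.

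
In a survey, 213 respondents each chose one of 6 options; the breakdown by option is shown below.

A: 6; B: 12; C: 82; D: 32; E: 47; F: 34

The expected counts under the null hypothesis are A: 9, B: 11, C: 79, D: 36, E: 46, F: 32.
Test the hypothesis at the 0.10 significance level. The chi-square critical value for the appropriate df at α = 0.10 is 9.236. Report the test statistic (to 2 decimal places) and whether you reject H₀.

1.80; do not reject

cat         O        E   (O−E)²/E
A           6        9      1.000
B          12       11      0.091
C          82       79      0.114
D          32       36      0.444
E          47       46      0.022
F          34       32      0.125
Sum = 1.80
df = 5. Since 1.80 < 9.236, we do not reject H₀.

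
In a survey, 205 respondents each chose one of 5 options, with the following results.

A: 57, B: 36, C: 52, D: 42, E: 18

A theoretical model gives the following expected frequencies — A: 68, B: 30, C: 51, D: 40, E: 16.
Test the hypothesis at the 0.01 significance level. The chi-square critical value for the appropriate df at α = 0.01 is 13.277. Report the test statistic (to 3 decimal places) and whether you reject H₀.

cat         O        E   (O−E)²/E
A          57       68     1.7794
B          36       30     1.2000
C          52       51     0.0196
D          42       40     0.1000
E          18       16     0.2500
Sum = 3.349
df = 4. Since 3.349 < 13.277, we do not reject H₀.

3.349; do not reject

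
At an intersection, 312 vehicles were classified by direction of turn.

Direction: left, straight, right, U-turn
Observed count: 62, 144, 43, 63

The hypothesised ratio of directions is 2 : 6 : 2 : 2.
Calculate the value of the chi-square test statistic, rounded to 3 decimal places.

6.731

Ratio total = 12. Expected counts: 312×2/12 = 52, 312×6/12 = 156, 312×2/12 = 52, 312×2/12 = 52.
cat           O        E   (O−E)²/E
left         62       52     1.9231
straight    144      156     0.9231
right        43       52     1.5577
U-turn       63       52     2.3269
Sum = 6.731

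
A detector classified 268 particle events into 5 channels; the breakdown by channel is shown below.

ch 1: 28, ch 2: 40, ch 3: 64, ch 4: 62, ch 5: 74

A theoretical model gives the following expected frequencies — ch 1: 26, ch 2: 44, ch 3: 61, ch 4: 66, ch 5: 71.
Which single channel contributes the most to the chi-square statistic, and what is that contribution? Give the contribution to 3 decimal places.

ch 2, 0.364

cat         O        E   (O−E)²/E
ch 1       28       26     0.1538
ch 2       40       44     0.3636
ch 3       64       61     0.1475
ch 4       62       66     0.2424
ch 5       74       71     0.1268
The largest term is for ch 2: 0.364.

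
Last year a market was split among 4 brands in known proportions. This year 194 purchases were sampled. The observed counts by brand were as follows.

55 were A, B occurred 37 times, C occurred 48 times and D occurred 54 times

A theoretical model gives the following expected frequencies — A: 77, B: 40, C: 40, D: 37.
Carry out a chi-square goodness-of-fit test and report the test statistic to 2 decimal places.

15.92

A: (55 − 77)²/77 = 484/77 = 6.286
B: (37 − 40)²/40 = 9/40 = 0.225
C: (48 − 40)²/40 = 64/40 = 1.600
D: (54 − 37)²/37 = 289/37 = 7.811
Sum = 15.92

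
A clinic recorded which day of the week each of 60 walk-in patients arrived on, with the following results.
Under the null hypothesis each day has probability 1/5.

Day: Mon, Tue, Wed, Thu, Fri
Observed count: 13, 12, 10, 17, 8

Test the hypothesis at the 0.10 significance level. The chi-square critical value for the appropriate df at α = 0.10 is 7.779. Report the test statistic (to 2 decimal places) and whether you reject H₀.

Expected count for each of the 5 categories: 60/5 = 12.
cat         O        E   (O−E)²/E
Mon        13       12      0.083
Tue        12       12      0.000
Wed        10       12      0.333
Thu        17       12      2.083
Fri         8       12      1.333
Sum = 3.83
df = 4. Since 3.83 < 7.779, we do not reject H₀.

3.83; do not reject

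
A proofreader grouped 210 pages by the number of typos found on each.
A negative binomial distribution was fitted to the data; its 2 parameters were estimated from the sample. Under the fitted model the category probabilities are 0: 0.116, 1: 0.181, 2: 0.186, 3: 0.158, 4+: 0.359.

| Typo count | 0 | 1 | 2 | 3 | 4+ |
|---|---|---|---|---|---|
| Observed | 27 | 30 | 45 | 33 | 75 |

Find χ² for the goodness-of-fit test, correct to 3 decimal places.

2.880

Expected counts E_i = n·p_i: 210×0.116 = 24.36, 210×0.181 = 38.01, 210×0.186 = 39.06, 210×0.158 = 33.18, 210×0.359 = 75.39.
0: (27 − 24.36)²/24.36 = 6.9696/24.36 = 0.2861
1: (30 − 38.01)²/38.01 = 64.1601/38.01 = 1.6880
2: (45 − 39.06)²/39.06 = 35.2836/39.06 = 0.9033
3: (33 − 33.18)²/33.18 = 0.0324/33.18 = 0.0010
4+: (75 − 75.39)²/75.39 = 0.1521/75.39 = 0.0020
Sum = 2.880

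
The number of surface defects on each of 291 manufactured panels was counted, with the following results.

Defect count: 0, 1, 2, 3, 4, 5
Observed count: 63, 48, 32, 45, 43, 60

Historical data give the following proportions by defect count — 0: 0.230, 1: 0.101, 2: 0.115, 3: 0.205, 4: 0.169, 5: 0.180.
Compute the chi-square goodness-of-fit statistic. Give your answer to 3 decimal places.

17.562

Expected counts E_i = n·p_i: 291×0.230 = 66.93, 291×0.101 = 29.391, 291×0.115 = 33.465, 291×0.205 = 59.655, 291×0.169 = 49.179, 291×0.180 = 52.38.
χ² = (63−66.93)²/66.93 + (48−29.391)²/29.391 + (32−33.465)²/33.465 + (45−59.655)²/59.655 + (43−49.179)²/49.179 + (60−52.38)²/52.38
   = 0.2308 + 11.7823 + 0.0641 + 3.6002 + 0.7763 + 1.1085
Sum = 17.562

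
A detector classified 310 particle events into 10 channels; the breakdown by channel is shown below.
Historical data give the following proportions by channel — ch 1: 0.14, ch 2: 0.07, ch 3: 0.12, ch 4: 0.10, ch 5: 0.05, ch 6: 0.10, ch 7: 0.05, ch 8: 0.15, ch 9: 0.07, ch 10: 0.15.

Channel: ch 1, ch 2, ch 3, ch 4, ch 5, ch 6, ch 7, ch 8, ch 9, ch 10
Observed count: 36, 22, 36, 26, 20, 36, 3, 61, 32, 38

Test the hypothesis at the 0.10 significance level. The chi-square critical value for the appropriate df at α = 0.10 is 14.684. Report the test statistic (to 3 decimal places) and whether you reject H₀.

25.269; reject

Expected counts E_i = n·p_i: 310×0.14 = 43.4, 310×0.07 = 21.7, 310×0.12 = 37.2, 310×0.10 = 31, 310×0.05 = 15.5, 310×0.10 = 31, 310×0.05 = 15.5, 310×0.15 = 46.5, 310×0.07 = 21.7, 310×0.15 = 46.5.
χ² = (36−43.4)²/43.4 + (22−21.7)²/21.7 + (36−37.2)²/37.2 + (26−31)²/31 + (20−15.5)²/15.5 + (36−31)²/31 + (3−15.5)²/15.5 + (61−46.5)²/46.5 + (32−21.7)²/21.7 + (38−46.5)²/46.5
   = 1.2618 + 0.0041 + 0.0387 + 0.8065 + 1.3065 + 0.8065 + 10.0806 + 4.5215 + 4.8889 + 1.5538
Sum = 25.269
df = 9. Since 25.269 > 14.684, we reject H₀.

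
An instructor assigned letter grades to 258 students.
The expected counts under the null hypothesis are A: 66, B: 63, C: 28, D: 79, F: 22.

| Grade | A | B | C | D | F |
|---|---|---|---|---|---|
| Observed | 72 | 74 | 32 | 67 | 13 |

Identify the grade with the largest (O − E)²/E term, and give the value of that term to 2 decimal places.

A: (72 − 66)²/66 = 36/66 = 0.545
B: (74 − 63)²/63 = 121/63 = 1.921
C: (32 − 28)²/28 = 16/28 = 0.571
D: (67 − 79)²/79 = 144/79 = 1.823
F: (13 − 22)²/22 = 81/22 = 3.682
The largest term is for F: 3.68.

F, 3.68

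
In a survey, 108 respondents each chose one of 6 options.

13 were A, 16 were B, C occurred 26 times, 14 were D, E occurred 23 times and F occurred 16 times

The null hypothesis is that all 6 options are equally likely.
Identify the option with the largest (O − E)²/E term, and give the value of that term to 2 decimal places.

C, 3.56

Under H₀ each category has probability 1/6, so each expected count is 108/6 = 18.
cat         O        E   (O−E)²/E
A          13       18      1.389
B          16       18      0.222
C          26       18      3.556
D          14       18      0.889
E          23       18      1.389
F          16       18      0.222
The largest term is for C: 3.56.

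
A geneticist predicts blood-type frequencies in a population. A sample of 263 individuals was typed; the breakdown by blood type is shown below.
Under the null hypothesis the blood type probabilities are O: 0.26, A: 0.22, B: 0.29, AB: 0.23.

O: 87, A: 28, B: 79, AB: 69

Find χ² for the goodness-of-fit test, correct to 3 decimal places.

Expected counts E_i = n·p_i: 263×0.26 = 68.38, 263×0.22 = 57.86, 263×0.29 = 76.27, 263×0.23 = 60.49.
χ² = (87−68.38)²/68.38 + (28−57.86)²/57.86 + (79−76.27)²/76.27 + (69−60.49)²/60.49
   = 5.0703 + 15.4099 + 0.0977 + 1.1972
Sum = 21.775

21.775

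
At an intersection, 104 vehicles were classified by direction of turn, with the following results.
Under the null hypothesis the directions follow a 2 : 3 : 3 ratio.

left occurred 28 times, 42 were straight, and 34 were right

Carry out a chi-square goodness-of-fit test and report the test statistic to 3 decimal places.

1.026

Ratio total = 8. Expected counts: 104×2/8 = 26, 104×3/8 = 39, 104×3/8 = 39.
cat           O        E   (O−E)²/E
left         28       26     0.1538
straight     42       39     0.2308
right        34       39     0.6410
Sum = 1.026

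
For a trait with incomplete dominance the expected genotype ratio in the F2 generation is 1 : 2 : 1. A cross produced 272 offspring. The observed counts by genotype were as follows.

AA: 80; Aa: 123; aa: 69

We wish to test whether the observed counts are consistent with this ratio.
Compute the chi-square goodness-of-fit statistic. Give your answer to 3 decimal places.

3.375

Ratio total = 4. Expected counts: 272×1/4 = 68, 272×2/4 = 136, 272×1/4 = 68.
χ² = (80−68)²/68 + (123−136)²/136 + (69−68)²/68
   = 2.1176 + 1.2426 + 0.0147
Sum = 3.375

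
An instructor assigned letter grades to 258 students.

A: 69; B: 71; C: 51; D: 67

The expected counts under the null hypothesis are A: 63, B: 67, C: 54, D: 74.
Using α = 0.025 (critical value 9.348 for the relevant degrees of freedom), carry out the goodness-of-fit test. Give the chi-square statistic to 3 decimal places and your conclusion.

1.639; do not reject

A: (69 − 63)²/63 = 36/63 = 0.5714
B: (71 − 67)²/67 = 16/67 = 0.2388
C: (51 − 54)²/54 = 9/54 = 0.1667
D: (67 − 74)²/74 = 49/74 = 0.6622
Sum = 1.639
df = 3. Since 1.639 < 9.348, we do not reject H₀.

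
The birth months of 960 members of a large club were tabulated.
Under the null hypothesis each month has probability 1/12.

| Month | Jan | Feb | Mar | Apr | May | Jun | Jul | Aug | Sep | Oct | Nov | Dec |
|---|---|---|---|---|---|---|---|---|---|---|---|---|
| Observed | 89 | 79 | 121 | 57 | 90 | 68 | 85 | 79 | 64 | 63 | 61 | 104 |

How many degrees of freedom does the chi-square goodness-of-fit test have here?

11

There are k = 12 categories and no parameters were estimated from the data, so df = 12 − 1 = 11.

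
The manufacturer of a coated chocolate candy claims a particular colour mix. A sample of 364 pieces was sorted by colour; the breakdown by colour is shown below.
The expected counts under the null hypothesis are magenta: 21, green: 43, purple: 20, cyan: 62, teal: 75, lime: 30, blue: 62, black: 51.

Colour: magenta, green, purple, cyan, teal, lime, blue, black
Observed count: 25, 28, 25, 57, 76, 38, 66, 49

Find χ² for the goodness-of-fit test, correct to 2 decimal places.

magenta: (25 − 21)²/21 = 16/21 = 0.762
green: (28 − 43)²/43 = 225/43 = 5.233
purple: (25 − 20)²/20 = 25/20 = 1.250
cyan: (57 − 62)²/62 = 25/62 = 0.403
teal: (76 − 75)²/75 = 1/75 = 0.013
lime: (38 − 30)²/30 = 64/30 = 2.133
blue: (66 − 62)²/62 = 16/62 = 0.258
black: (49 − 51)²/51 = 4/51 = 0.078
Sum = 10.13

10.13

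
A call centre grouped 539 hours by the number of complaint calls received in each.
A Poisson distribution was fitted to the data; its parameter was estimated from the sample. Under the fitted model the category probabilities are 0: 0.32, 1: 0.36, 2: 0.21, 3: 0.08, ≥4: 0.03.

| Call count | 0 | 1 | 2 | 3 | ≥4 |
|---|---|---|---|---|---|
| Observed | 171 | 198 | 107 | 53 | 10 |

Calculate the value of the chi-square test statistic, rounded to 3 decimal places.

5.050

Expected counts E_i = n·p_i: 539×0.32 = 172.48, 539×0.36 = 194.04, 539×0.21 = 113.19, 539×0.08 = 43.12, 539×0.03 = 16.17.
χ² = (171−172.48)²/172.48 + (198−194.04)²/194.04 + (107−113.19)²/113.19 + (53−43.12)²/43.12 + (10−16.17)²/16.17
   = 0.0127 + 0.0808 + 0.3385 + 2.2638 + 2.3543
Sum = 5.050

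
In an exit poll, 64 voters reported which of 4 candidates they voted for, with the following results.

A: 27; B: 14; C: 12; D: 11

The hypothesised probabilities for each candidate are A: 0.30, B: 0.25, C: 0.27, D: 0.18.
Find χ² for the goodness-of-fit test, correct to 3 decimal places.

5.056

Expected counts E_i = n·p_i: 64×0.30 = 19.2, 64×0.25 = 16, 64×0.27 = 17.28, 64×0.18 = 11.52.
χ² = (27−19.2)²/19.2 + (14−16)²/16 + (12−17.28)²/17.28 + (11−11.52)²/11.52
   = 3.1688 + 0.2500 + 1.6133 + 0.0235
Sum = 5.056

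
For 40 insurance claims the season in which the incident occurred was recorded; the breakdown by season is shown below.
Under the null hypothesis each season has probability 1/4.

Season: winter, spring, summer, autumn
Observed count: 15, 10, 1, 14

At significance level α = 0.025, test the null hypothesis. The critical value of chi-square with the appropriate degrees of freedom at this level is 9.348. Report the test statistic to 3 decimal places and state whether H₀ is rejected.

Expected count for each of the 4 categories: 40/4 = 10.
winter: (15 − 10)²/10 = 25/10 = 2.5000
spring: (10 − 10)²/10 = 0/10 = 0.0000
summer: (1 − 10)²/10 = 81/10 = 8.1000
autumn: (14 − 10)²/10 = 16/10 = 1.6000
Sum = 12.200
df = 3. Since 12.200 > 9.348, we reject H₀.

12.200; reject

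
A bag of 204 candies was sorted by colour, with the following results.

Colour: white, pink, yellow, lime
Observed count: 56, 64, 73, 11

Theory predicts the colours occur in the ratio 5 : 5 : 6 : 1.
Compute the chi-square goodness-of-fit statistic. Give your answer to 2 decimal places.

0.63

Ratio total = 17. Expected counts: 204×5/17 = 60, 204×5/17 = 60, 204×6/17 = 72, 204×1/17 = 12.
χ² = (56−60)²/60 + (64−60)²/60 + (73−72)²/72 + (11−12)²/12
   = 0.267 + 0.267 + 0.014 + 0.083
Sum = 0.63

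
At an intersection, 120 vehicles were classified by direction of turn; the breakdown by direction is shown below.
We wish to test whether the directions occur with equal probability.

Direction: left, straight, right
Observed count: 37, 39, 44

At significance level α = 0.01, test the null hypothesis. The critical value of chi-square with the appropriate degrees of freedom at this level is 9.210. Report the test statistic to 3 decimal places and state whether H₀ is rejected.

Expected count for each of the 3 categories: 120/3 = 40.
cat           O        E   (O−E)²/E
left         37       40     0.2250
straight     39       40     0.0250
right        44       40     0.4000
Sum = 0.650
df = 2. Since 0.650 < 9.210, we do not reject H₀.

0.650; do not reject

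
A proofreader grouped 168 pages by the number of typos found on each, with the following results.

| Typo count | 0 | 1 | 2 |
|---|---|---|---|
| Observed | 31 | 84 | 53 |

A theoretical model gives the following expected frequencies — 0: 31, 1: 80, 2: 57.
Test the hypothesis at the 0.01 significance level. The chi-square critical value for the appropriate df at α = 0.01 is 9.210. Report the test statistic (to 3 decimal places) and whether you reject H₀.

0: (31 − 31)²/31 = 0/31 = 0.0000
1: (84 − 80)²/80 = 16/80 = 0.2000
2: (53 − 57)²/57 = 16/57 = 0.2807
Sum = 0.481
df = 2. Since 0.481 < 9.210, we do not reject H₀.

0.481; do not reject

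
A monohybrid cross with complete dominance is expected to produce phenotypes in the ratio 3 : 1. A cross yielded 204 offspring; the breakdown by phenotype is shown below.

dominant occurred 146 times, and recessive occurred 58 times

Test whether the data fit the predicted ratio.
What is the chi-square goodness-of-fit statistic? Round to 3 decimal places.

Ratio total = 4. Expected counts: 204×3/4 = 153, 204×1/4 = 51.
cat            O        E   (O−E)²/E
dominant     146      153     0.3203
recessive     58       51     0.9608
Sum = 1.281

1.281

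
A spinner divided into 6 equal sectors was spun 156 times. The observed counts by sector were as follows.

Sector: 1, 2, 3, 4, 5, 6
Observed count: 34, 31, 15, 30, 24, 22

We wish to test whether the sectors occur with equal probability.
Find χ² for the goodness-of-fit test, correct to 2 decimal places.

Expected count for each of the 6 categories: 156/6 = 26.
cat         O        E   (O−E)²/E
1          34       26      2.462
2          31       26      0.962
3          15       26      4.654
4          30       26      0.615
5          24       26      0.154
6          22       26      0.615
Sum = 9.46

9.46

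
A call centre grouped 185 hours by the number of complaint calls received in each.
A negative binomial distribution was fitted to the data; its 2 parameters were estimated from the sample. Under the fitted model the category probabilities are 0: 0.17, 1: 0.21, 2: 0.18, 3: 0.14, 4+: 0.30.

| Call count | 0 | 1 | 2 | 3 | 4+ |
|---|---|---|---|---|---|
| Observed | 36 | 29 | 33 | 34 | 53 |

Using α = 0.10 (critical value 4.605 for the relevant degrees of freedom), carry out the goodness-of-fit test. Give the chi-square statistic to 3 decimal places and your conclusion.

Expected counts E_i = n·p_i: 185×0.17 = 31.45, 185×0.21 = 38.85, 185×0.18 = 33.3, 185×0.14 = 25.9, 185×0.30 = 55.5.
cat         O        E   (O−E)²/E
0          36    31.45     0.6583
1          29    38.85     2.4974
2          33     33.3     0.0027
3          34     25.9     2.5332
4+         53     55.5     0.1126
Sum = 5.804
df = 2. Since 5.804 > 4.605, we reject H₀.

5.804; reject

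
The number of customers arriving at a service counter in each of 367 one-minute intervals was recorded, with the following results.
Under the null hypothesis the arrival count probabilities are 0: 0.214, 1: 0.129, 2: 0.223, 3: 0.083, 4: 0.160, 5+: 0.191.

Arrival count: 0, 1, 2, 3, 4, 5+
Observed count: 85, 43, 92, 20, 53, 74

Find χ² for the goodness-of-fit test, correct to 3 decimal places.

6.558

Expected counts E_i = n·p_i: 367×0.214 = 78.538, 367×0.129 = 47.343, 367×0.223 = 81.841, 367×0.083 = 30.461, 367×0.160 = 58.72, 367×0.191 = 70.097.
χ² = (85−78.538)²/78.538 + (43−47.343)²/47.343 + (92−81.841)²/81.841 + (20−30.461)²/30.461 + (53−58.72)²/58.72 + (74−70.097)²/70.097
   = 0.5317 + 0.3984 + 1.2610 + 3.5925 + 0.5572 + 0.2173
Sum = 6.558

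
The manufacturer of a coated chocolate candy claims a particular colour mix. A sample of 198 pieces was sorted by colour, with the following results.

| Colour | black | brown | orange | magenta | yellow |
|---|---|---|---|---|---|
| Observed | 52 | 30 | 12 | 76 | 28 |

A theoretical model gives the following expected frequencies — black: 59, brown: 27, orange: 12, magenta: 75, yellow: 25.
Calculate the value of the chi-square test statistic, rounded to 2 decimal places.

black: (52 − 59)²/59 = 49/59 = 0.831
brown: (30 − 27)²/27 = 9/27 = 0.333
orange: (12 − 12)²/12 = 0/12 = 0.000
magenta: (76 − 75)²/75 = 1/75 = 0.013
yellow: (28 − 25)²/25 = 9/25 = 0.360
Sum = 1.54

1.54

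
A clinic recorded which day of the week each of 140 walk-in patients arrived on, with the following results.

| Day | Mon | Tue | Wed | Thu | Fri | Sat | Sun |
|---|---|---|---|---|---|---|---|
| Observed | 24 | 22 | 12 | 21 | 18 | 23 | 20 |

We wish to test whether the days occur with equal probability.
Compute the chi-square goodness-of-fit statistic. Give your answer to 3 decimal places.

4.900

Under H₀ each category has probability 1/7, so each expected count is 140/7 = 20.
cat         O        E   (O−E)²/E
Mon        24       20     0.8000
Tue        22       20     0.2000
Wed        12       20     3.2000
Thu        21       20     0.0500
Fri        18       20     0.2000
Sat        23       20     0.4500
Sun        20       20     0.0000
Sum = 4.900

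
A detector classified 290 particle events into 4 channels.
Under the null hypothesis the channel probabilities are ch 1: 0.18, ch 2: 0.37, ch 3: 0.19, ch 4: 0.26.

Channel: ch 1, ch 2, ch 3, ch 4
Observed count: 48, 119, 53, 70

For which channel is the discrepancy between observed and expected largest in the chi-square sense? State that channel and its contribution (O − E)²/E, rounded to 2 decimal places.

ch 2, 1.28

Expected counts E_i = n·p_i: 290×0.18 = 52.2, 290×0.37 = 107.3, 290×0.19 = 55.1, 290×0.26 = 75.4.
ch 1: (48 − 52.2)²/52.2 = 17.64/52.2 = 0.338
ch 2: (119 − 107.3)²/107.3 = 136.89/107.3 = 1.276
ch 3: (53 − 55.1)²/55.1 = 4.41/55.1 = 0.080
ch 4: (70 − 75.4)²/75.4 = 29.16/75.4 = 0.387
The largest term is for ch 2: 1.28.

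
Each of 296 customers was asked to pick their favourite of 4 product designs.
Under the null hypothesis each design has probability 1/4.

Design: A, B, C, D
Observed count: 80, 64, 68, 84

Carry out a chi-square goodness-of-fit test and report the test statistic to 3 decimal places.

Under H₀ each category has probability 1/4, so each expected count is 296/4 = 74.
χ² = (80−74)²/74 + (64−74)²/74 + (68−74)²/74 + (84−74)²/74
   = 0.4865 + 1.3514 + 0.4865 + 1.3514
Sum = 3.676

3.676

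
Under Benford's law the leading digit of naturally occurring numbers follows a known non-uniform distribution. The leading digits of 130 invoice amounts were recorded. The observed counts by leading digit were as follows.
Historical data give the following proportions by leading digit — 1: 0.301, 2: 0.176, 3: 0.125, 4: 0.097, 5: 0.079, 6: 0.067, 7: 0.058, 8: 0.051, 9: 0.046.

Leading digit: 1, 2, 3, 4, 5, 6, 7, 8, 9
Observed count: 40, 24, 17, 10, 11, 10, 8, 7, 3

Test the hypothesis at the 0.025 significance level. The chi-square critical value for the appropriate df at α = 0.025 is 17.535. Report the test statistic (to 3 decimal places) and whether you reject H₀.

2.426; do not reject

Expected counts E_i = n·p_i: 130×0.301 = 39.13, 130×0.176 = 22.88, 130×0.125 = 16.25, 130×0.097 = 12.61, 130×0.079 = 10.27, 130×0.067 = 8.71, 130×0.058 = 7.54, 130×0.051 = 6.63, 130×0.046 = 5.98.
1: (40 − 39.13)²/39.13 = 0.7569/39.13 = 0.0193
2: (24 − 22.88)²/22.88 = 1.2544/22.88 = 0.0548
3: (17 − 16.25)²/16.25 = 0.5625/16.25 = 0.0346
4: (10 − 12.61)²/12.61 = 6.8121/12.61 = 0.5402
5: (11 − 10.27)²/10.27 = 0.5329/10.27 = 0.0519
6: (10 − 8.71)²/8.71 = 1.6641/8.71 = 0.1911
7: (8 − 7.54)²/7.54 = 0.2116/7.54 = 0.0281
8: (7 − 6.63)²/6.63 = 0.1369/6.63 = 0.0206
9: (3 − 5.98)²/5.98 = 8.8804/5.98 = 1.4850
Sum = 2.426
df = 8. Since 2.426 < 17.535, we do not reject H₀.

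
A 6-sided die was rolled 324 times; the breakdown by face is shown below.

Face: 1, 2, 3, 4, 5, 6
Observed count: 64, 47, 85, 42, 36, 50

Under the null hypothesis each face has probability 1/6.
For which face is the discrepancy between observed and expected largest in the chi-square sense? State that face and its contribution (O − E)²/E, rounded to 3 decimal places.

3, 17.796

Expected count for each of the 6 categories: 324/6 = 54.
1: (64 − 54)²/54 = 100/54 = 1.8519
2: (47 − 54)²/54 = 49/54 = 0.9074
3: (85 − 54)²/54 = 961/54 = 17.7963
4: (42 − 54)²/54 = 144/54 = 2.6667
5: (36 − 54)²/54 = 324/54 = 6.0000
6: (50 − 54)²/54 = 16/54 = 0.2963
The largest term is for 3: 17.796.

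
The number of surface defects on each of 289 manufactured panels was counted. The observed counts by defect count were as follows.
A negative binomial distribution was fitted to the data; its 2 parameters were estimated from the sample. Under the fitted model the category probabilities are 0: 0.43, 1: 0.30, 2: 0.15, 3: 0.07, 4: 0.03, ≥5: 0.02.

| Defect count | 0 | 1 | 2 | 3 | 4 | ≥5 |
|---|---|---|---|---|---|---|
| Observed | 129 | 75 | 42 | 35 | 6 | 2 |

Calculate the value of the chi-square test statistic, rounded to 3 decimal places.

15.879

Expected counts E_i = n·p_i: 289×0.43 = 124.27, 289×0.30 = 86.7, 289×0.15 = 43.35, 289×0.07 = 20.23, 289×0.03 = 8.67, 289×0.02 = 5.78.
χ² = (129−124.27)²/124.27 + (75−86.7)²/86.7 + (42−43.35)²/43.35 + (35−20.23)²/20.23 + (6−8.67)²/8.67 + (2−5.78)²/5.78
   = 0.1800 + 1.5789 + 0.0420 + 10.7836 + 0.8222 + 2.4720
Sum = 15.879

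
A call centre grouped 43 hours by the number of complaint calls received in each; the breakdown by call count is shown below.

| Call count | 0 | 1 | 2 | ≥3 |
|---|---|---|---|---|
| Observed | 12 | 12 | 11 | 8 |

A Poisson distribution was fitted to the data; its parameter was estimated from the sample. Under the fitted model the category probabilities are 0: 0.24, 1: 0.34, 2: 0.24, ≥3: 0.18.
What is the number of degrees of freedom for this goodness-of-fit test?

2

There are k = 4 categories and 1 parameter estimated from the data, so df = 4 − 1 − 1 = 2.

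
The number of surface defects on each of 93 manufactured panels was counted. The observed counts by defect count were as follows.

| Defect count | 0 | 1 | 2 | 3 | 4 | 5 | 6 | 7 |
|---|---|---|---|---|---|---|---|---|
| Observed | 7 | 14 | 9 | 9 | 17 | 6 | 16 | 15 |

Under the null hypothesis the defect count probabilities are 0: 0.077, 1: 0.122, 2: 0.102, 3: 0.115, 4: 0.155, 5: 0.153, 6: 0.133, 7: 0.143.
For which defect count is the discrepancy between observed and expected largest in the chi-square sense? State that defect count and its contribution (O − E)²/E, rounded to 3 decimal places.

5, 4.759

Expected counts E_i = n·p_i: 93×0.077 = 7.161, 93×0.122 = 11.346, 93×0.102 = 9.486, 93×0.115 = 10.695, 93×0.155 = 14.415, 93×0.153 = 14.229, 93×0.133 = 12.369, 93×0.143 = 13.299.
0: (7 − 7.161)²/7.161 = 0.025921/7.161 = 0.0036
1: (14 − 11.346)²/11.346 = 7.043716/11.346 = 0.6208
2: (9 − 9.486)²/9.486 = 0.236196/9.486 = 0.0249
3: (9 − 10.695)²/10.695 = 2.873025/10.695 = 0.2686
4: (17 − 14.415)²/14.415 = 6.682225/14.415 = 0.4636
5: (6 − 14.229)²/14.229 = 67.716441/14.229 = 4.7590
6: (16 − 12.369)²/12.369 = 13.184161/12.369 = 1.0659
7: (15 − 13.299)²/13.299 = 2.893401/13.299 = 0.2176
The largest term is for 5: 4.759.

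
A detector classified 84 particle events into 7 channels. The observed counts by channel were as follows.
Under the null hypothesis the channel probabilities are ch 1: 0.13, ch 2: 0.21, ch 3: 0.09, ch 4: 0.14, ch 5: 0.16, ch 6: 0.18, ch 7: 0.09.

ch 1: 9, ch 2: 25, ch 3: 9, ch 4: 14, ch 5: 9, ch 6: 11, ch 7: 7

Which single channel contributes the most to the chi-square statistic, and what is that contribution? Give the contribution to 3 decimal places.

Expected counts E_i = n·p_i: 84×0.13 = 10.92, 84×0.21 = 17.64, 84×0.09 = 7.56, 84×0.14 = 11.76, 84×0.16 = 13.44, 84×0.18 = 15.12, 84×0.09 = 7.56.
cat         O        E   (O−E)²/E
ch 1        9    10.92     0.3376
ch 2       25    17.64     3.0708
ch 3        9     7.56     0.2743
ch 4       14    11.76     0.4267
ch 5        9    13.44     1.4668
ch 6       11    15.12     1.1226
ch 7        7     7.56     0.0415
The largest term is for ch 2: 3.071.

ch 2, 3.071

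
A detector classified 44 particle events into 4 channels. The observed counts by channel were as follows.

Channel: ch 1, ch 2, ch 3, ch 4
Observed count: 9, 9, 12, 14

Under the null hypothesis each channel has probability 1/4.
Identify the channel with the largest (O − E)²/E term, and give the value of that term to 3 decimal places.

ch 4, 0.818

Expected count for each of the 4 categories: 44/4 = 11.
ch 1: (9 − 11)²/11 = 4/11 = 0.3636
ch 2: (9 − 11)²/11 = 4/11 = 0.3636
ch 3: (12 − 11)²/11 = 1/11 = 0.0909
ch 4: (14 − 11)²/11 = 9/11 = 0.8182
The largest term is for ch 4: 0.818.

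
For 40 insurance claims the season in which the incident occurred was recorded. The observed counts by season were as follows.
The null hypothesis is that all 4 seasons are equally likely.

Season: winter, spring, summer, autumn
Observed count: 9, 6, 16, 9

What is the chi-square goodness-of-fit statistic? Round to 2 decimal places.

5.40

Expected count for each of the 4 categories: 40/4 = 10.
winter: (9 − 10)²/10 = 1/10 = 0.100
spring: (6 − 10)²/10 = 16/10 = 1.600
summer: (16 − 10)²/10 = 36/10 = 3.600
autumn: (9 − 10)²/10 = 1/10 = 0.100
Sum = 5.40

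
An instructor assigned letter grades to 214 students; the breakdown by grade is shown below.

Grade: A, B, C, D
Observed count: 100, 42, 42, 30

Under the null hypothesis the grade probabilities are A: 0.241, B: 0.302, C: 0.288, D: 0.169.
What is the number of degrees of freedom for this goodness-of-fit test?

There are k = 4 categories and no parameters were estimated from the data, so df = 4 − 1 = 3.

3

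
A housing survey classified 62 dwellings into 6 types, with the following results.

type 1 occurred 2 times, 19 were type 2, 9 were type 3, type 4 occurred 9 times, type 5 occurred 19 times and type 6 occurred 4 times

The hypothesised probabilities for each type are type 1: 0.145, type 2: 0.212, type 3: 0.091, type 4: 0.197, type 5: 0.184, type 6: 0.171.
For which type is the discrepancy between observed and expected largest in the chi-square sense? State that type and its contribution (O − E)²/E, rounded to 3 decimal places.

Expected counts E_i = n·p_i: 62×0.145 = 8.99, 62×0.212 = 13.144, 62×0.091 = 5.642, 62×0.197 = 12.214, 62×0.184 = 11.408, 62×0.171 = 10.602.
cat         O        E   (O−E)²/E
type 1      2     8.99     5.4349
type 2     19   13.144     2.6090
type 3      9    5.642     1.9986
type 4      9   12.214     0.8457
type 5     19   11.408     5.0525
type 6      4   10.602     4.1111
The largest term is for type 1: 5.435.

type 1, 5.435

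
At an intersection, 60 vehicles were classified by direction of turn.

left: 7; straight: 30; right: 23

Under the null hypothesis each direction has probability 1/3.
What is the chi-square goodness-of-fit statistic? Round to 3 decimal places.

13.900

Under H₀ each category has probability 1/3, so each expected count is 60/3 = 20.
left: (7 − 20)²/20 = 169/20 = 8.4500
straight: (30 − 20)²/20 = 100/20 = 5.0000
right: (23 − 20)²/20 = 9/20 = 0.4500
Sum = 13.900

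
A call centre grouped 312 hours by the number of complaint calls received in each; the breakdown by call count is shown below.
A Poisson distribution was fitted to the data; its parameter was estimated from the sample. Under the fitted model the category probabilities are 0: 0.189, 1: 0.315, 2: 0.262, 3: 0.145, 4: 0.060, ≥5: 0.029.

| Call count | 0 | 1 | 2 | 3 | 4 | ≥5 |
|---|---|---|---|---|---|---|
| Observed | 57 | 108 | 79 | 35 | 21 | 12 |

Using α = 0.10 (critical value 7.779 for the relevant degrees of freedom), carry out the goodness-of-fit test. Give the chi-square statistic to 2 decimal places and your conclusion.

Expected counts E_i = n·p_i: 312×0.189 = 58.968, 312×0.315 = 98.28, 312×0.262 = 81.744, 312×0.145 = 45.24, 312×0.060 = 18.72, 312×0.029 = 9.048.
cat         O        E   (O−E)²/E
0          57   58.968      0.066
1         108    98.28      0.961
2          79   81.744      0.092
3          35    45.24      2.318
4          21    18.72      0.278
≥5         12    9.048      0.963
Sum = 4.68
df = 4. Since 4.68 < 7.779, we do not reject H₀.

4.68; do not reject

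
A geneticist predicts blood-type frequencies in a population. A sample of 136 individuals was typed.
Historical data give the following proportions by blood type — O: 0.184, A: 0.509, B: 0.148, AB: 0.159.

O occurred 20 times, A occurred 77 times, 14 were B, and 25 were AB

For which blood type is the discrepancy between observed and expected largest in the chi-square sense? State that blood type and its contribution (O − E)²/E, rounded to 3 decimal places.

Expected counts E_i = n·p_i: 136×0.184 = 25.024, 136×0.509 = 69.224, 136×0.148 = 20.128, 136×0.159 = 21.624.
χ² = (20−25.024)²/25.024 + (77−69.224)²/69.224 + (14−20.128)²/20.128 + (25−21.624)²/21.624
   = 1.0087 + 0.8735 + 1.8657 + 0.5271
The largest term is for B: 1.866.

B, 1.866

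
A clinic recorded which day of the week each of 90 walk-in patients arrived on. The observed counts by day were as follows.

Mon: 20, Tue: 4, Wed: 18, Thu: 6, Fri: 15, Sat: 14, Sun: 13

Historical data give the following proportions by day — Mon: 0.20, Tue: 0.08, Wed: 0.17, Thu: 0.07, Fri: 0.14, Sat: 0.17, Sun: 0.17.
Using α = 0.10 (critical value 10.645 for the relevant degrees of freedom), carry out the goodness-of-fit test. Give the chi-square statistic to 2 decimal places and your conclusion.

Expected counts E_i = n·p_i: 90×0.20 = 18, 90×0.08 = 7.2, 90×0.17 = 15.3, 90×0.07 = 6.3, 90×0.14 = 12.6, 90×0.17 = 15.3, 90×0.17 = 15.3.
Mon: (20 − 18)²/18 = 4/18 = 0.222
Tue: (4 − 7.2)²/7.2 = 10.24/7.2 = 1.422
Wed: (18 − 15.3)²/15.3 = 7.29/15.3 = 0.476
Thu: (6 − 6.3)²/6.3 = 0.09/6.3 = 0.014
Fri: (15 − 12.6)²/12.6 = 5.76/12.6 = 0.457
Sat: (14 − 15.3)²/15.3 = 1.69/15.3 = 0.110
Sun: (13 − 15.3)²/15.3 = 5.29/15.3 = 0.346
Sum = 3.05
df = 6. Since 3.05 < 10.645, we do not reject H₀.

3.05; do not reject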